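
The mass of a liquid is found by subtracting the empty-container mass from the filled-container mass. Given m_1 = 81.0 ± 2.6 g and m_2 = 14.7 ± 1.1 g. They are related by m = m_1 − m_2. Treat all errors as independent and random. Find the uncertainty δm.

Each term contributes (cᵢ δxᵢ)² to (δm)²:
  (δm_1)² = 6.76;  (δm_2)² = 1.21
δm = √(7.97) = 2.82 g

2.82 g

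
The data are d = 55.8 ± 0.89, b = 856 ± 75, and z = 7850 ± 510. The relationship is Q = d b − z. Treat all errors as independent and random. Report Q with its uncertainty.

Let p = d·b = 47800. δp/p = √((1·δd/d)² + (1·δb/b)²) = √(0.000254 + 0.00768) = 0.0891, so δp = 4250.
Q = p − z: δQ = √(δp² + δz²) = √(1.81e+07 + 2.6e+05) = 4280
Q = 39900.

39900 ± 4280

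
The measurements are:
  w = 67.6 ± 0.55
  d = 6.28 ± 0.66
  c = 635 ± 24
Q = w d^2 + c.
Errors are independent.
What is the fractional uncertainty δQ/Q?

0.170

Let p = w·d^2 = 2670. δp/p = √((1·δw/w)² + (2·δd/d)²) = √(6.62e-05 + 0.0442) = 0.210, so δp = 561.
Q = p + c: δQ = √(δp² + δc²) = √(3.14e+05 + 576) = 561
Q = 3300, so δQ/Q = 561/3300 = 0.170.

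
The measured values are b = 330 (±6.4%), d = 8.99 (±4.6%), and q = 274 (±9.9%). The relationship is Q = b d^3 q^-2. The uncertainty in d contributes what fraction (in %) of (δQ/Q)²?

30.5%

(δQ/Q)² = (1·δb/b)² + (3·δd/d)² + (-2·δq/q)²
  b term: (1×0.0640)² = 0.00410
  d term: (3×0.0460)² = 0.0190
  q term: (-2×0.0990)² = 0.0392
Total = 0.0623. Share from d = 0.0190/0.0623 = 0.305.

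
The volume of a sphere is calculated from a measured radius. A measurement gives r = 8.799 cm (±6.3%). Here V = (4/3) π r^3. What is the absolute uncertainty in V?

539 cm^3

Relative error in a monomial: (δV/V)² = Σ (nᵢ · δxᵢ/xᵢ)².
  (3·δr/r)² = (3×0.0630)² = 0.0357
δV/V = √(0.0357) = 0.189
V = 2854 cm^3, so δV = 0.189 × 2854 = 539 cm^3.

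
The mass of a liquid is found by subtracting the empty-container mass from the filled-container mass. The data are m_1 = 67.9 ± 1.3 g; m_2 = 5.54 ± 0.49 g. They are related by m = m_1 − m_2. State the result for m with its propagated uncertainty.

For a sum/difference, combine absolute errors in quadrature:
  (δm_1)² = 1.69;  (δm_2)² = 0.240
δm = √(1.93) = 1.39 g
m = 62.4 g.

62.4 ± 1.39 g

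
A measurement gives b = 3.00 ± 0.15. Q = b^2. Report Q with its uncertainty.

Q is a product of powers, so relative uncertainties combine in quadrature:
  (2·δb/b)² = (2×0.0500)² = 0.0100
δQ/Q = √(0.0100) = 0.100
Q = 9.00, so δQ = 0.100 × 9.00 = 0.900.

9.00 ± 0.900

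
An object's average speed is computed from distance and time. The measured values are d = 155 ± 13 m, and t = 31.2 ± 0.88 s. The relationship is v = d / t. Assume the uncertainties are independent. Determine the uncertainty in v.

Each factor contributes (exponent × relative error)² to (δv/v)²:
  (1·δd/d)² = (1×0.0839)² = 0.00703;  (-1·δt/t)² = (-1×0.0282)² = 0.000796
δv/v = √(0.00783) = 0.0885
v = 4.97 m/s, so δv = 0.0885 × 4.97 = 0.440 m/s.

0.440 m/s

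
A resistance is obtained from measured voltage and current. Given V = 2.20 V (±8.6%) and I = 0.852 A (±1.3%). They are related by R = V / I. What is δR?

0.225 Ω

Products/powers → add relative errors in quadrature, weighted by exponent:
  (1·δV/V)² = (1×0.0860)² = 0.00740;  (-1·δI/I)² = (-1×0.0130)² = 0.000169
δR/R = √(0.00756) = 0.0870
R = 2.58 Ω, so δR = 0.0870 × 2.58 = 0.225 Ω.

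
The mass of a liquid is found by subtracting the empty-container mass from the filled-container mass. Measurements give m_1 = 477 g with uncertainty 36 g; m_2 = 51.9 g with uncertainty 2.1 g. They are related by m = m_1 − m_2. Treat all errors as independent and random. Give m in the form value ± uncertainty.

For a sum/difference, combine absolute errors in quadrature:
  (δm_1)² = 1300;  (δm_2)² = 4.41
δm = √(1300) = 36.1 g
m = 425 g.

425 ± 36.1 g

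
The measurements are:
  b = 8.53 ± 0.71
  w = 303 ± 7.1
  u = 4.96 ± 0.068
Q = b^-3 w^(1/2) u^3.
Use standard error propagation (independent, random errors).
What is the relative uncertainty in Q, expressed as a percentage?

25.3%

Relative error in a monomial: (δQ/Q)² = Σ (nᵢ · δxᵢ/xᵢ)².
  (-3·δb/b)² = (-3×0.0832)² = 0.0624;  (½·δw/w)² = (0.5×0.0234)² = 0.000137;  (3·δu/u)² = (3×0.0137)² = 0.00169
δQ/Q = √(0.0642) = 0.253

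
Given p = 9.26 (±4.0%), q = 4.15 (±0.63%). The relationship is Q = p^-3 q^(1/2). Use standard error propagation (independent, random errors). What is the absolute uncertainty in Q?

0.000308

Relative error in a monomial: (δQ/Q)² = Σ (nᵢ · δxᵢ/xᵢ)².
  (-3·δp/p)² = (-3×0.0400)² = 0.0144;  (½·δq/q)² = (0.5×0.00630)² = 9.92e-06
δQ/Q = √(0.0144) = 0.120
Q = 0.00257, so δQ = 0.120 × 0.00257 = 0.000308.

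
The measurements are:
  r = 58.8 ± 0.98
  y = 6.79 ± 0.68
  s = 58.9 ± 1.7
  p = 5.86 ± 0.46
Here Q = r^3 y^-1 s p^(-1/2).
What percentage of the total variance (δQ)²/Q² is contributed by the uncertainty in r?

16.8%

(δQ/Q)² = (3·δr/r)² + (-1·δy/y)² + (1·δs/s)² + (−½·δp/p)²
  r term: (3×0.0167)² = 0.00250
  y term: (-1×0.100)² = 0.0100
  s term: (1×0.0289)² = 0.000833
  p term: (-0.5×0.0785)² = 0.00154
Total = 0.0149. Share from r = 0.00250/0.0149 = 0.168.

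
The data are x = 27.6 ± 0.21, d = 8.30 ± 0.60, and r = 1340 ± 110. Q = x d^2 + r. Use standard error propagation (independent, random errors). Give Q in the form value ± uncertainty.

3240 ± 296

Let p = x·d^2 = 1900. δp/p = √((1·δx/x)² + (2·δd/d)²) = √(5.79e-05 + 0.0209) = 0.145, so δp = 275.
Q = p + r: δQ = √(δp² + δr²) = √(75800 + 12100) = 296
Q = 3240.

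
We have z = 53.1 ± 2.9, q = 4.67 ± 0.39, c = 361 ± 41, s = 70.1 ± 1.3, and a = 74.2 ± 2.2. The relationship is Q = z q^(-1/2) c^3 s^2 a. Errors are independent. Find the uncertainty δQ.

1.48e+14

For a monomial Q ∝ z, q^(-1/2), c^3, s^2, a, fractional errors add in quadrature:
  (1·δz/z)² = (1×0.0546)² = 0.00298;  (−½·δq/q)² = (-0.5×0.0835)² = 0.00174;  (3·δc/c)² = (3×0.114)² = 0.116;  (2·δs/s)² = (2×0.0185)² = 0.00138;  (1·δa/a)² = (1×0.0296)² = 0.000879
δQ/Q = √(0.123) = 0.351
Q = 4.22e+14, so δQ = 0.351 × 4.22e+14 = 1.48e+14.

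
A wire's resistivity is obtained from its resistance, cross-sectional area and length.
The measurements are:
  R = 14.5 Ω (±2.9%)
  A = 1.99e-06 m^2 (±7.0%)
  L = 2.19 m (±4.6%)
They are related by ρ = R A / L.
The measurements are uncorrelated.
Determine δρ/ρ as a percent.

8.86%

ρ is a product of powers, so relative uncertainties combine in quadrature:
  (1·δR/R)² = (1×0.0290)² = 0.000841;  (1·δA/A)² = (1×0.0700)² = 0.00490;  (-1·δL/L)² = (-1×0.0460)² = 0.00212
δρ/ρ = √(0.00786) = 0.0886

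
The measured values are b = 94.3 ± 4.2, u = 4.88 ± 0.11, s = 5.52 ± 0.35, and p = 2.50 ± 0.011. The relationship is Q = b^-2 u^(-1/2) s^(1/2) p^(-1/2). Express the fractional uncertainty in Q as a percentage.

Each factor contributes (exponent × relative error)² to (δQ/Q)²:
  (-2·δb/b)² = (-2×0.0445)² = 0.00793;  (−½·δu/u)² = (-0.5×0.0225)² = 0.000127;  (½·δs/s)² = (0.5×0.0634)² = 0.00101;  (−½·δp/p)² = (-0.5×0.00440)² = 4.84e-06
δQ/Q = √(0.00907) = 0.0952

9.52%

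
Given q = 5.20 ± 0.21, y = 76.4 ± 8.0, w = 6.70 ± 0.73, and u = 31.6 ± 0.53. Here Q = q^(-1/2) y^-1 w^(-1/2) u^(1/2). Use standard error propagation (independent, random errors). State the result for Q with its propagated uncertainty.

Since Q is a product/quotient, work with relative uncertainties:
  (−½·δq/q)² = (-0.5×0.0404)² = 0.000408;  (-1·δy/y)² = (-1×0.105)² = 0.0110;  (−½·δw/w)² = (-0.5×0.109)² = 0.00297;  (½·δu/u)² = (0.5×0.0168)² = 7.03e-05
δQ/Q = √(0.0144) = 0.120
Q = 0.0125, so δQ = 0.120 × 0.0125 = 0.00150.

0.0125 ± 0.00150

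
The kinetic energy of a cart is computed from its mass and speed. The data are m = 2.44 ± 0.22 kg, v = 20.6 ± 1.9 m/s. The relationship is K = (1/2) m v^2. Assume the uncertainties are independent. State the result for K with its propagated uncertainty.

518 ± 106 J

Since K is a product/quotient, work with relative uncertainties:
  (1·δm/m)² = (1×0.0902)² = 0.00813;  (2·δv/v)² = (2×0.0922)² = 0.0340
δK/K = √(0.0422) = 0.205
K = 518 J, so δK = 0.205 × 518 = 106 J.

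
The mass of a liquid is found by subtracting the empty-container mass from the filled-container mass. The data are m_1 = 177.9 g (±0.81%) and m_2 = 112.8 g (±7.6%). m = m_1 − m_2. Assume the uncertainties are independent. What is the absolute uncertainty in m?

8.69 g

Absolute uncertainties add in quadrature for a linear combination:
  (δm_1)² = 2.08;  (δm_2)² = 73.5
δm = √(75.6) = 8.69 g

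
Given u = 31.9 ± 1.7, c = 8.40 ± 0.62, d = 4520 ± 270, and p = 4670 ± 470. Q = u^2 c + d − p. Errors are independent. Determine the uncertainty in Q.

Let w = u^2·c = 8550. δw/w = √((2·δu/u)² + (1·δc/c)²) = √(0.0114 + 0.00545) = 0.130, so δw = 1110.
Q = w + d − p: δQ = √(δw² + δd² + δp²) = √(1.23e+06 + 72900 + 2.21e+05) = 1230

1230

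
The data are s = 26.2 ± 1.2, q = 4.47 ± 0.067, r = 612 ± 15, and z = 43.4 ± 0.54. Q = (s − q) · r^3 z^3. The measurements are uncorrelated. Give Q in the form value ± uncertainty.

Let u = s − q = 21.7. δu = √(δs² + δq²) = √(1.44 + 0.00449) = 1.20, so δu/u = 0.0553.
Q is then a monomial in u, r, z:
δQ/Q = √((δu/u)² + (3·δr/r)² + (3·δz/z)²) = √(0.00306 + 0.00541 + 0.00139) = 0.0993
Q = 4.07e+14, so δQ = 0.0993 × 4.07e+14 = 4.04e+13.

(4.07 ± 0.404) × 10^14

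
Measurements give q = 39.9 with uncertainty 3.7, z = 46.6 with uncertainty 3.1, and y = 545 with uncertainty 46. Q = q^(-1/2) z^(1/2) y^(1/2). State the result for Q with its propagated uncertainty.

25.2 ± 1.79

Since Q is a product/quotient, work with relative uncertainties:
  (−½·δq/q)² = (-0.5×0.0927)² = 0.00215;  (½·δz/z)² = (0.5×0.0665)² = 0.00111;  (½·δy/y)² = (0.5×0.0844)² = 0.00178
δQ/Q = √(0.00504) = 0.0710
Q = 25.2, so δQ = 0.0710 × 25.2 = 1.79.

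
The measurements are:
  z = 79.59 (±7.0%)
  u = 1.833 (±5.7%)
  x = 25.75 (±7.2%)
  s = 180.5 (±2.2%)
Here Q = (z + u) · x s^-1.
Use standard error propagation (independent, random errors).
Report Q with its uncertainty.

Let w = z + u = 81.42. δw = √(δz² + δu²) = √(31.0 + 0.0109) = 5.57, so δw/w = 0.0684.
Q is then a monomial in w, x, s:
δQ/Q = √((δw/w)² + (1·δx/x)² + (-1·δs/s)²) = √(0.00468 + 0.00518 + 0.000484) = 0.102
Q = 11.62, so δQ = 0.102 × 11.62 = 1.18.

11.62 ± 1.18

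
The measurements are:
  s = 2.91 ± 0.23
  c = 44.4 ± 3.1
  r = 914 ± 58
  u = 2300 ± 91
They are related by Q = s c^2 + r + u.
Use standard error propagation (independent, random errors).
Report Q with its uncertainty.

Let p = s·c^2 = 5740. δp/p = √((1·δs/s)² + (2·δc/c)²) = √(0.00625 + 0.0195) = 0.160, so δp = 920.
Q = p + r + u: δQ = √(δp² + δr² + δu²) = √(8.47e+05 + 3360 + 8280) = 927
Q = 8950.

8950 ± 927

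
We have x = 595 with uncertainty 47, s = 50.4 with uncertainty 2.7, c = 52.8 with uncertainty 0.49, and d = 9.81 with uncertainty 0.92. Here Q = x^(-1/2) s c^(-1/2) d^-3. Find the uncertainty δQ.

Each factor contributes (exponent × relative error)² to (δQ/Q)²:
  (−½·δx/x)² = (-0.5×0.0790)² = 0.00156;  (1·δs/s)² = (1×0.0536)² = 0.00287;  (−½·δc/c)² = (-0.5×0.00928)² = 2.15e-05;  (-3·δd/d)² = (-3×0.0938)² = 0.0792
δQ/Q = √(0.0836) = 0.289
Q = 0.000301, so δQ = 0.289 × 0.000301 = 8.71e-05.

8.71e-05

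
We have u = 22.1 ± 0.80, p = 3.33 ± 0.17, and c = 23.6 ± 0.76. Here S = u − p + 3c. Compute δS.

Absolute uncertainties add in quadrature for a linear combination:
  (δu)² = 0.640;  (δp)² = 0.0289;  (3·δc)² = 5.20
δS = √(5.87) = 2.42

2.42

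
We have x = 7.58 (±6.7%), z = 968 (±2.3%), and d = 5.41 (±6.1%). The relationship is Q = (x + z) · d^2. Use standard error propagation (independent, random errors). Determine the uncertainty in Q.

3540

Let u = x + z = 976. δu = √(δx² + δz²) = √(0.258 + 496) = 22.3, so δu/u = 0.0228.
Q is then a monomial in u, d:
δQ/Q = √((δu/u)² + (2·δd/d)²) = √(0.000521 + 0.0149) = 0.124
Q = 28600, so δQ = 0.124 × 28600 = 3540.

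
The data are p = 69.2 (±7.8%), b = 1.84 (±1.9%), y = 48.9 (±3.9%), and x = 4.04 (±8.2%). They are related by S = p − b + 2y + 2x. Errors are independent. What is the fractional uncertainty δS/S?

Each term contributes (cᵢ δxᵢ)² to (δS)²:
  (δp)² = 29.1;  (δb)² = 0.00122;  (2·δy)² = 14.5;  (2·δx)² = 0.439
δS = √(44.1) = 6.64
S = 173, so δS/S = 6.64/173 = 0.0383.

0.0383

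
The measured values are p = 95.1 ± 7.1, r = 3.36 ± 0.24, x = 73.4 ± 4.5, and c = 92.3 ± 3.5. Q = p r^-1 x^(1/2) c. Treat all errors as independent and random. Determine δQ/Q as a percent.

For a monomial Q ∝ p, r^-1, x^(1/2), c, fractional errors add in quadrature:
  (1·δp/p)² = (1×0.0747)² = 0.00557;  (-1·δr/r)² = (-1×0.0714)² = 0.00510;  (½·δx/x)² = (0.5×0.0613)² = 0.000940;  (1·δc/c)² = (1×0.0379)² = 0.00144
δQ/Q = √(0.0131) = 0.114

11.4%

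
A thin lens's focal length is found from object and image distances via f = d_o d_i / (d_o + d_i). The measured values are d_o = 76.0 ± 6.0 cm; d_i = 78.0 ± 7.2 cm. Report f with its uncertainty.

38.5 ± 2.33 cm

∂f/∂d_o = (d_i/(d_o+d_i))² = 0.257;  ∂f/∂d_i = (d_o/(d_o+d_i))² = 0.244
δf = √((∂f/∂d_o · δd_o)² + (∂f/∂d_i · δd_i)²) = √(2.37 + 3.07) = 2.33 cm
f = 38.5 cm.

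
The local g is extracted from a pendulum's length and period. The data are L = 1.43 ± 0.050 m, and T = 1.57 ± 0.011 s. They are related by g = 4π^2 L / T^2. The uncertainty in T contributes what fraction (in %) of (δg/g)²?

(δg/g)² = (1·δL/L)² + (-2·δT/T)²
  L term: (1×0.0350)² = 0.00122
  T term: (-2×0.00701)² = 0.000196
Total = 0.00142. Share from T = 0.000196/0.00142 = 0.138.

13.8%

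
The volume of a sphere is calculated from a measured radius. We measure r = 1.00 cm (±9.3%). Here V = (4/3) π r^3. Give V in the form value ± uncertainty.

For a monomial V ∝ r^3, fractional errors add in quadrature:
  (3·δr/r)² = (3×0.0930)² = 0.0778
δV/V = √(0.0778) = 0.279
V = 4.19 cm^3, so δV = 0.279 × 4.19 = 1.17 cm^3.

4.19 ± 1.17 cm^3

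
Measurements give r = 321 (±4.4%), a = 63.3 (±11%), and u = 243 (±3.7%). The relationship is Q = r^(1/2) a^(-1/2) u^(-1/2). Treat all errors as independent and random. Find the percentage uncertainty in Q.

Since Q is a product/quotient, work with relative uncertainties:
  (½·δr/r)² = (0.5×0.0440)² = 0.000484;  (−½·δa/a)² = (-0.5×0.110)² = 0.00302;  (−½·δu/u)² = (-0.5×0.0370)² = 0.000342
δQ/Q = √(0.00385) = 0.0621

6.21%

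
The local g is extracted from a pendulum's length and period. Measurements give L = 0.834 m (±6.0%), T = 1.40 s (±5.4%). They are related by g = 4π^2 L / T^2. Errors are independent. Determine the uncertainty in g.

For a monomial g ∝ L, T^-2, fractional errors add in quadrature:
  (1·δL/L)² = (1×0.0600)² = 0.00360;  (-2·δT/T)² = (-2×0.0540)² = 0.0117
δg/g = √(0.0153) = 0.124
g = 16.8 m/s^2, so δg = 0.124 × 16.8 = 2.08 m/s^2.

2.08 m/s^2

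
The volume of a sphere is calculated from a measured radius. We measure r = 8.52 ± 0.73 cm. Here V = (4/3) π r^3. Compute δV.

666 cm^3

V is a product of powers, so relative uncertainties combine in quadrature:
  (3·δr/r)² = (3×0.0857)² = 0.0661
δV/V = √(0.0661) = 0.257
V = 2590 cm^3, so δV = 0.257 × 2590 = 666 cm^3.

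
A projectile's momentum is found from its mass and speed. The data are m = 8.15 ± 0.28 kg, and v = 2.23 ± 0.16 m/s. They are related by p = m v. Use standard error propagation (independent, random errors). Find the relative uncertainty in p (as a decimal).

Each factor contributes (exponent × relative error)² to (δp/p)²:
  (1·δm/m)² = (1×0.0344)² = 0.00118;  (1·δv/v)² = (1×0.0717)² = 0.00515
δp/p = √(0.00633) = 0.0796

0.0796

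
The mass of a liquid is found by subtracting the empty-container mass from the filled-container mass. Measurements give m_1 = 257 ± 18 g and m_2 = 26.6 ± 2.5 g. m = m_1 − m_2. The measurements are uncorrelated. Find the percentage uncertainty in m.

7.89%

m is a linear combination, so absolute uncertainties add in quadrature:
  (δm_1)² = 324;  (δm_2)² = 6.25
δm = √(330) = 18.2 g
m = 230 g, so δm/m = 18.2/230 = 0.0789.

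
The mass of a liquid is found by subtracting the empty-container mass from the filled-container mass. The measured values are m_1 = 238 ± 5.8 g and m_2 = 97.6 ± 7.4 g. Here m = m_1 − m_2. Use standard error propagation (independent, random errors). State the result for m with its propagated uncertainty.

140 ± 9.40 g

Each term contributes (cᵢ δxᵢ)² to (δm)²:
  (δm_1)² = 33.6;  (δm_2)² = 54.8
δm = √(88.4) = 9.40 g
m = 140 g.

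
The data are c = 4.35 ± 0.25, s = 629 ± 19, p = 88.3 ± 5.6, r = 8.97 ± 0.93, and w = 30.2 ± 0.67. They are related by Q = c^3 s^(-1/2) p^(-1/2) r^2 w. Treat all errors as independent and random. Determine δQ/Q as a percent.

27.3%

Since Q is a product/quotient, work with relative uncertainties:
  (3·δc/c)² = (3×0.0575)² = 0.0297;  (−½·δs/s)² = (-0.5×0.0302)² = 0.000228;  (−½·δp/p)² = (-0.5×0.0634)² = 0.00101;  (2·δr/r)² = (2×0.104)² = 0.0430;  (1·δw/w)² = (1×0.0222)² = 0.000492
δQ/Q = √(0.0744) = 0.273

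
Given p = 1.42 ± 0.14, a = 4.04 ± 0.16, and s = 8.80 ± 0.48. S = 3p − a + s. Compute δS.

Sums and differences: (δS)² = Σ (cᵢ δxᵢ)².
  (3·δp)² = 0.176;  (δa)² = 0.0256;  (δs)² = 0.230
δS = √(0.432) = 0.658

0.658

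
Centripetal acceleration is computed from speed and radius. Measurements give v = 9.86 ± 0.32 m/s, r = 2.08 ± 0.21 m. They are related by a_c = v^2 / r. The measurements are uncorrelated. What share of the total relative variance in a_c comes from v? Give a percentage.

29.2%

(δa_c/a_c)² = (2·δv/v)² + (-1·δr/r)²
  v term: (2×0.0325)² = 0.00421
  r term: (-1×0.101)² = 0.0102
Total = 0.0144. Share from v = 0.00421/0.0144 = 0.292.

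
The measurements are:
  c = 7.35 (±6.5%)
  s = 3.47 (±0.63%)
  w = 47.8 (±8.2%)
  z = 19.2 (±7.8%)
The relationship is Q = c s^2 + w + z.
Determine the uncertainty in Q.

7.21

Let p = c·s^2 = 88.5. δp/p = √((1·δc/c)² + (2·δs/s)²) = √(0.00423 + 0.000159) = 0.0662, so δp = 5.86.
Q = p + w + z: δQ = √(δp² + δw² + δz²) = √(34.3 + 15.4 + 2.24) = 7.21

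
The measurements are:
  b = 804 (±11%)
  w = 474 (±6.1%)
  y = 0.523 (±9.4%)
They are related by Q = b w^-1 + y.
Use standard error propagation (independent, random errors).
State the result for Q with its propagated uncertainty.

Let p = b·w^-1 = 1.70. δp/p = √((1·δb/b)² + (-1·δw/w)²) = √(0.0121 + 0.00372) = 0.126, so δp = 0.213.
Q = p + y: δQ = √(δp² + δy²) = √(0.0455 + 0.00242) = 0.219
Q = 2.22.

2.22 ± 0.219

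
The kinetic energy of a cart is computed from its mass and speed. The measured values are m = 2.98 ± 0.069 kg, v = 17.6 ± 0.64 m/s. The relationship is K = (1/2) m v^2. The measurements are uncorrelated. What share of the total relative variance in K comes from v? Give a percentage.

(δK/K)² = (1·δm/m)² + (2·δv/v)²
  m term: (1×0.0232)² = 0.000536
  v term: (2×0.0364)² = 0.00529
Total = 0.00583. Share from v = 0.00529/0.00583 = 0.908.

90.8%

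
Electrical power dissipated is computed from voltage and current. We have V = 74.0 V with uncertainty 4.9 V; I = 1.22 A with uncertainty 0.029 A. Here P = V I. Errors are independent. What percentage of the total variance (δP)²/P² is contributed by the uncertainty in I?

11.4%

(δP/P)² = (1·δV/V)² + (1·δI/I)²
  V term: (1×0.0662)² = 0.00438
  I term: (1×0.0238)² = 0.000565
Total = 0.00495. Share from I = 0.000565/0.00495 = 0.114.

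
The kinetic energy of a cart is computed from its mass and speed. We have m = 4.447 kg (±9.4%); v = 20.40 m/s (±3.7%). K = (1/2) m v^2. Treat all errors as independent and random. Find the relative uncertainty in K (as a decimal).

0.120

Each factor contributes (exponent × relative error)² to (δK/K)²:
  (1·δm/m)² = (1×0.0940)² = 0.00884;  (2·δv/v)² = (2×0.0370)² = 0.00548
δK/K = √(0.0143) = 0.120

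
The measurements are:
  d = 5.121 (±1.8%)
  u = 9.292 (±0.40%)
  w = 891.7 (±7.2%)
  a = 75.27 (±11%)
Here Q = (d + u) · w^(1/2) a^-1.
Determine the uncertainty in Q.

Let h = d + u = 14.41. δh = √(δd² + δu²) = √(0.00850 + 0.00138) = 0.0994, so δh/h = 0.00690.
Q is then a monomial in h, w, a:
δQ/Q = √((δh/h)² + (½·δw/w)² + (-1·δa/a)²) = √(4.76e-05 + 0.00130 + 0.0121) = 0.116
Q = 5.718, so δQ = 0.116 × 5.718 = 0.663.

0.663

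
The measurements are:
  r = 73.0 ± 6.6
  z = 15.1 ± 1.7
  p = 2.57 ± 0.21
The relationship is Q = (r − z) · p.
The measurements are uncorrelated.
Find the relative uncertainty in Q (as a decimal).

0.143

Let u = r − z = 57.9. δu = √(δr² + δz²) = √(43.6 + 2.89) = 6.82, so δu/u = 0.118.
Q is then a monomial in u, p:
δQ/Q = √((δu/u)² + (1·δp/p)²) = √(0.0139 + 0.00668) = 0.143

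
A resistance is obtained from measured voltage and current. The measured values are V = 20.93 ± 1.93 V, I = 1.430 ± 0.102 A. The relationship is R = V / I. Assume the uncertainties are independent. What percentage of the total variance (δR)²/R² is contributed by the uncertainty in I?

37.4%

(δR/R)² = (1·δV/V)² + (-1·δI/I)²
  V term: (1×0.0922)² = 0.00850
  I term: (-1×0.0713)² = 0.00509
Total = 0.0136. Share from I = 0.00509/0.0136 = 0.374.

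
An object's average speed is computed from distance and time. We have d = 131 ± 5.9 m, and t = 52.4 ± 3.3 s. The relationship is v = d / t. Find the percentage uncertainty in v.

7.74%

Products/powers → add relative errors in quadrature, weighted by exponent:
  (1·δd/d)² = (1×0.0450)² = 0.00203;  (-1·δt/t)² = (-1×0.0630)² = 0.00397
δv/v = √(0.00599) = 0.0774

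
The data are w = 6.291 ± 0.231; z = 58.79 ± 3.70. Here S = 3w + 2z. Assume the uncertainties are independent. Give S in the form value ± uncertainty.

136.5 ± 7.43

For a sum/difference, combine absolute errors in quadrature:
  (3·δw)² = 0.480;  (2·δz)² = 54.8
δS = √(55.2) = 7.43
S = 136.5.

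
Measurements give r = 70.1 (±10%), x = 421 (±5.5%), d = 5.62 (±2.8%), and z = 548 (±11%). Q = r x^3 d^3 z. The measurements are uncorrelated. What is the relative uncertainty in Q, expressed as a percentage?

23.7%

Q is a product of powers, so relative uncertainties combine in quadrature:
  (1·δr/r)² = (1×0.100)² = 0.0100;  (3·δx/x)² = (3×0.0550)² = 0.0272;  (3·δd/d)² = (3×0.0280)² = 0.00706;  (1·δz/z)² = (1×0.110)² = 0.0121
δQ/Q = √(0.0564) = 0.237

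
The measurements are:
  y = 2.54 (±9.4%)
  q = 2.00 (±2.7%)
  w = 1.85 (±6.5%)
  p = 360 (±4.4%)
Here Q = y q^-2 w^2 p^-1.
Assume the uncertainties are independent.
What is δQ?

Relative error in a monomial: (δQ/Q)² = Σ (nᵢ · δxᵢ/xᵢ)².
  (1·δy/y)² = (1×0.0940)² = 0.00884;  (-2·δq/q)² = (-2×0.0270)² = 0.00292;  (2·δw/w)² = (2×0.0650)² = 0.0169;  (-1·δp/p)² = (-1×0.0440)² = 0.00194
δQ/Q = √(0.0306) = 0.175
Q = 0.00604, so δQ = 0.175 × 0.00604 = 0.00106.

0.00106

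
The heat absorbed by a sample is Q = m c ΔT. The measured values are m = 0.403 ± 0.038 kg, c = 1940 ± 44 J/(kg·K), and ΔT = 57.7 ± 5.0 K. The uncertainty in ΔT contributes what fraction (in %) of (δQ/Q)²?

44.4%

(δQ/Q)² = (1·δm/m)² + (1·δc/c)² + (1·δΔT/ΔT)²
  m term: (1×0.0943)² = 0.00889
  c term: (1×0.0227)² = 0.000514
  ΔT term: (1×0.0867)² = 0.00751
Total = 0.0169. Share from ΔT = 0.00751/0.0169 = 0.444.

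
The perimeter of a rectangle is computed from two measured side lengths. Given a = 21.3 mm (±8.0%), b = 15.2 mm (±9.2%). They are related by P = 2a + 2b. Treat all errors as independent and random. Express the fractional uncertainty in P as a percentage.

For a sum/difference, combine absolute errors in quadrature:
  (2·δa)² = 11.6;  (2·δb)² = 7.82
δP = √(19.4) = 4.41 mm
P = 73.0 mm, so δP/P = 4.41/73.0 = 0.0604.

6.04%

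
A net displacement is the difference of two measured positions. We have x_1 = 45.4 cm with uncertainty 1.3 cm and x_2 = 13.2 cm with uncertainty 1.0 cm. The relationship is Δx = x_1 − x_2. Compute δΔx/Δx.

0.0509

Sums and differences: (δΔx)² = Σ (cᵢ δxᵢ)².
  (δx_1)² = 1.69;  (δx_2)² = 1.00
δΔx = √(2.69) = 1.64 cm
Δx = 32.2 cm, so δΔx/Δx = 1.64/32.2 = 0.0509.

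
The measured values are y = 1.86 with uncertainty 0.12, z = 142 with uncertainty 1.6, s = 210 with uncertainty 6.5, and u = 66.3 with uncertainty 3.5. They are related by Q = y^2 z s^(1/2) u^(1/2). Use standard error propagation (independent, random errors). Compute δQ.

For a monomial Q ∝ y^2, z, s^(1/2), u^(1/2), fractional errors add in quadrature:
  (2·δy/y)² = (2×0.0645)² = 0.0166;  (1·δz/z)² = (1×0.0113)² = 0.000127;  (½·δs/s)² = (0.5×0.0310)² = 0.000240;  (½·δu/u)² = (0.5×0.0528)² = 0.000697
δQ/Q = √(0.0177) = 0.133
Q = 58000, so δQ = 0.133 × 58000 = 7710.

7710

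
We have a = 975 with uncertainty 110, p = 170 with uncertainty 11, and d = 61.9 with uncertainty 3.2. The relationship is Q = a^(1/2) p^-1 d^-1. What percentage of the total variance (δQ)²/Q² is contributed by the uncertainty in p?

(δQ/Q)² = (½·δa/a)² + (-1·δp/p)² + (-1·δd/d)²
  a term: (0.5×0.113)² = 0.00318
  p term: (-1×0.0647)² = 0.00419
  d term: (-1×0.0517)² = 0.00267
Total = 0.0100. Share from p = 0.00419/0.0100 = 0.417.

41.7%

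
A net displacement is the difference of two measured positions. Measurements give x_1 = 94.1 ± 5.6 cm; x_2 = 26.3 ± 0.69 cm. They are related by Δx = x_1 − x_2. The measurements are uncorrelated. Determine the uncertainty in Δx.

Δx is a linear combination, so absolute uncertainties add in quadrature:
  (δx_1)² = 31.4;  (δx_2)² = 0.476
δΔx = √(31.8) = 5.64 cm

5.64 cm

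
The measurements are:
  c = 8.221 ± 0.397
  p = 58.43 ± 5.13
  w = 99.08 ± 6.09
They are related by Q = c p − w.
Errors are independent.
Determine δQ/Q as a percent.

12.7%

Let h = c·p = 480.4. δh/h = √((1·δc/c)² + (1·δp/p)²) = √(0.00233 + 0.00771) = 0.100, so δh = 48.1.
Q = h − w: δQ = √(δh² + δw²) = √(2320 + 37.1) = 48.5
Q = 381.3, so δQ/Q = 48.5/381.3 = 0.127.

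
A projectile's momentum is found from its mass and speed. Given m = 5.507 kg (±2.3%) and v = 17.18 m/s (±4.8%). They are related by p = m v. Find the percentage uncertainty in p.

Products/powers → add relative errors in quadrature, weighted by exponent:
  (1·δm/m)² = (1×0.0230)² = 0.000529;  (1·δv/v)² = (1×0.0480)² = 0.00230
δp/p = √(0.00283) = 0.0532

5.32%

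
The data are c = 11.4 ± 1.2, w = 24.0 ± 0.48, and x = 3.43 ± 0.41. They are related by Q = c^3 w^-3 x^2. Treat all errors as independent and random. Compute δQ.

0.505

Relative error in a monomial: (δQ/Q)² = Σ (nᵢ · δxᵢ/xᵢ)².
  (3·δc/c)² = (3×0.105)² = 0.0997;  (-3·δw/w)² = (-3×0.0200)² = 0.00360;  (2·δx/x)² = (2×0.120)² = 0.0572
δQ/Q = √(0.160) = 0.401
Q = 1.26, so δQ = 0.401 × 1.26 = 0.505.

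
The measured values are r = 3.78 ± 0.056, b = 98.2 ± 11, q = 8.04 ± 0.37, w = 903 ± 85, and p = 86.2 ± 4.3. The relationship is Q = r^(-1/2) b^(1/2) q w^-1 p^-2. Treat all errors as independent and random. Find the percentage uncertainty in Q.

15.5%

Q is a product of powers, so relative uncertainties combine in quadrature:
  (−½·δr/r)² = (-0.5×0.0148)² = 5.49e-05;  (½·δb/b)² = (0.5×0.112)² = 0.00314;  (1·δq/q)² = (1×0.0460)² = 0.00212;  (-1·δw/w)² = (-1×0.0941)² = 0.00886;  (-2·δp/p)² = (-2×0.0499)² = 0.00995
δQ/Q = √(0.0241) = 0.155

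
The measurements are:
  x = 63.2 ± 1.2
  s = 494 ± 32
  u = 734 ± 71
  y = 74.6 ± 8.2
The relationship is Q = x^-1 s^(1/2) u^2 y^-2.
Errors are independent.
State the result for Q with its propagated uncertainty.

34.0 ± 10.1

Each factor contributes (exponent × relative error)² to (δQ/Q)²:
  (-1·δx/x)² = (-1×0.0190)² = 0.000361;  (½·δs/s)² = (0.5×0.0648)² = 0.00105;  (2·δu/u)² = (2×0.0967)² = 0.0374;  (-2·δy/y)² = (-2×0.110)² = 0.0483
δQ/Q = √(0.0872) = 0.295
Q = 34.0, so δQ = 0.295 × 34.0 = 10.1.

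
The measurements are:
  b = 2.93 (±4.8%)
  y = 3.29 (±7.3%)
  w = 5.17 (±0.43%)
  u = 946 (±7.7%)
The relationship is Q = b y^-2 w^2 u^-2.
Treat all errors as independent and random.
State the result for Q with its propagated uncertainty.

(8.08 ± 1.76) × 10^-6

Q is a product of powers, so relative uncertainties combine in quadrature:
  (1·δb/b)² = (1×0.0480)² = 0.00230;  (-2·δy/y)² = (-2×0.0730)² = 0.0213;  (2·δw/w)² = (2×0.00430)² = 7.4e-05;  (-2·δu/u)² = (-2×0.0770)² = 0.0237
δQ/Q = √(0.0474) = 0.218
Q = 8.08e-06, so δQ = 0.218 × 8.08e-06 = 1.76e-06.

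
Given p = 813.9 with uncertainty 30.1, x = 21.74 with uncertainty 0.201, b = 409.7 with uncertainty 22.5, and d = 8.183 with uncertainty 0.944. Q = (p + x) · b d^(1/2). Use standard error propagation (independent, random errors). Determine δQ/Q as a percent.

8.74%

Let u = p + x = 835.6. δu = √(δp² + δx²) = √(906 + 0.0404) = 30.1, so δu/u = 0.0360.
Q is then a monomial in u, b, d:
δQ/Q = √((δu/u)² + (1·δb/b)² + (½·δd/d)²) = √(0.00130 + 0.00302 + 0.00333) = 0.0874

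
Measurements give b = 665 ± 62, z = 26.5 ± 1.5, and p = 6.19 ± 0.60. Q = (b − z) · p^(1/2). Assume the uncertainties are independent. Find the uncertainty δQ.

Let u = b − z = 638. δu = √(δb² + δz²) = √(3840 + 2.25) = 62.0, so δu/u = 0.0971.
Q is then a monomial in u, p:
δQ/Q = √((δu/u)² + (½·δp/p)²) = √(0.00943 + 0.00235) = 0.109
Q = 1590, so δQ = 0.109 × 1590 = 172.

172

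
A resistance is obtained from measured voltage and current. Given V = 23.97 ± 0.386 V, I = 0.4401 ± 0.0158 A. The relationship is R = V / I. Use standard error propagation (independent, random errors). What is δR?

Products/powers → add relative errors in quadrature, weighted by exponent:
  (1·δV/V)² = (1×0.0161)² = 0.000259;  (-1·δI/I)² = (-1×0.0359)² = 0.00129
δR/R = √(0.00155) = 0.0393
R = 54.46 Ω, so δR = 0.0393 × 54.46 = 2.14 Ω.

2.14 Ω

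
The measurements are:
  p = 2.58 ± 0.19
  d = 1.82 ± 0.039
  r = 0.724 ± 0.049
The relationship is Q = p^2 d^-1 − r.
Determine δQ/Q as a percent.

18.6%

Let w = p^2·d^-1 = 3.66. δw/w = √((2·δp/p)² + (-1·δd/d)²) = √(0.0217 + 0.000459) = 0.149, so δw = 0.544.
Q = w − r: δQ = √(δw² + δr²) = √(0.296 + 0.00240) = 0.547
Q = 2.93, so δQ/Q = 0.547/2.93 = 0.186.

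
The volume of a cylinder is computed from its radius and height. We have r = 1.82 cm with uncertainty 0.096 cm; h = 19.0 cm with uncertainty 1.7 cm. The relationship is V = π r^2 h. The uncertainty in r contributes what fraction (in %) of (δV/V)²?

58.2%

(δV/V)² = (2·δr/r)² + (1·δh/h)²
  r term: (2×0.0527)² = 0.0111
  h term: (1×0.0895)² = 0.00801
Total = 0.0191. Share from r = 0.0111/0.0191 = 0.582.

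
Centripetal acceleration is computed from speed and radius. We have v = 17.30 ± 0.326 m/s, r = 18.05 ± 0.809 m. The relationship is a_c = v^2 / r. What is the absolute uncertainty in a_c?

For a monomial a_c ∝ v^2, r^-1, fractional errors add in quadrature:
  (2·δv/v)² = (2×0.0188)² = 0.00142;  (-1·δr/r)² = (-1×0.0448)² = 0.00201
δa_c/a_c = √(0.00343) = 0.0586
a_c = 16.58 m/s^2, so δa_c = 0.0586 × 16.58 = 0.971 m/s^2.

0.971 m/s^2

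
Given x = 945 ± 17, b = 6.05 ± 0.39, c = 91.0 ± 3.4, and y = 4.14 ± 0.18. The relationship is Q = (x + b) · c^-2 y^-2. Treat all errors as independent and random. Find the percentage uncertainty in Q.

Let u = x + b = 951. δu = √(δx² + δb²) = √(289 + 0.152) = 17.0, so δu/u = 0.0179.
Q is then a monomial in u, c, y:
δQ/Q = √((δu/u)² + (-2·δc/c)² + (-2·δy/y)²) = √(0.000320 + 0.00558 + 0.00756) = 0.116

11.6%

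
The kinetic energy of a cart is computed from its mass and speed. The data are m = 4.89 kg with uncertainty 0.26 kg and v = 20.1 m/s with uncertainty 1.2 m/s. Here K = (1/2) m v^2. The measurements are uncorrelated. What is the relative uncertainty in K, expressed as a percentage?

For a monomial K ∝ m, v^2, fractional errors add in quadrature:
  (1·δm/m)² = (1×0.0532)² = 0.00283;  (2·δv/v)² = (2×0.0597)² = 0.0143
δK/K = √(0.0171) = 0.131

13.1%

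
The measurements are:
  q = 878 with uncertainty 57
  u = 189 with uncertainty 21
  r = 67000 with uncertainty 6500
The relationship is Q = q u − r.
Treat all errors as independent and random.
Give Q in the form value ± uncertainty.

98900 ± 22300

Let p = q·u = 1.66e+05. δp/p = √((1·δq/q)² + (1·δu/u)²) = √(0.00421 + 0.0123) = 0.129, so δp = 21400.
Q = p − r: δQ = √(δp² + δr²) = √(4.56e+08 + 4.22e+07) = 22300
Q = 98900.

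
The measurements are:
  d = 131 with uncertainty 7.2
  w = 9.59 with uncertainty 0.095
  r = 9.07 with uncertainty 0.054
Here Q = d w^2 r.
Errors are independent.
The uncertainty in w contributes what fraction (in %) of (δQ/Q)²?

(δQ/Q)² = (1·δd/d)² + (2·δw/w)² + (1·δr/r)²
  d term: (1×0.0550)² = 0.00302
  w term: (2×0.00991)² = 0.000393
  r term: (1×0.00595)² = 3.54e-05
Total = 0.00345. Share from w = 0.000393/0.00345 = 0.114.

11.4%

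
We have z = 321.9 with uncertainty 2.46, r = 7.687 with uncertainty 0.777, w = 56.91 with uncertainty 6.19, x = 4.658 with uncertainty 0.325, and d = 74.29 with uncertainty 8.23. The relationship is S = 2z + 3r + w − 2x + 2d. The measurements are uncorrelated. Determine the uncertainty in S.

18.4

Each term contributes (cᵢ δxᵢ)² to (δS)²:
  (2·δz)² = 24.2;  (3·δr)² = 5.43;  (δw)² = 38.3;  (2·δx)² = 0.423;  (2·δd)² = 271
δS = √(339) = 18.4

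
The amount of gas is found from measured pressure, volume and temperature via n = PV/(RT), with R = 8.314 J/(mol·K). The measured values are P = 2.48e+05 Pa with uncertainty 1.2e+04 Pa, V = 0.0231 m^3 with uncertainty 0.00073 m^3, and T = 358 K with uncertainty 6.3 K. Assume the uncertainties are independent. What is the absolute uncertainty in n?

n is a product of powers, so relative uncertainties combine in quadrature:
  (1·δP/P)² = (1×0.0484)² = 0.00234;  (1·δV/V)² = (1×0.0316)² = 0.000999;  (-1·δT/T)² = (-1×0.0176)² = 0.000310
δn/n = √(0.00365) = 0.0604
n = 1.92 mol, so δn = 0.0604 × 1.92 = 0.116 mol.

0.116 mol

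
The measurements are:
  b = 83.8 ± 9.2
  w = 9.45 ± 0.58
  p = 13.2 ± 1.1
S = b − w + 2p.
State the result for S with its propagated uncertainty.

101 ± 9.48

Sums and differences: (δS)² = Σ (cᵢ δxᵢ)².
  (δb)² = 84.6;  (δw)² = 0.336;  (2·δp)² = 4.84
δS = √(89.8) = 9.48
S = 101.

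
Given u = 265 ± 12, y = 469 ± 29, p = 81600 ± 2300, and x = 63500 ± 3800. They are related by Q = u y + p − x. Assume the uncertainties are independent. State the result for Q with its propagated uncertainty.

Let w = u·y = 1.24e+05. δw/w = √((1·δu/u)² + (1·δy/y)²) = √(0.00205 + 0.00382) = 0.0766, so δw = 9530.
Q = w + p − x: δQ = √(δw² + δp² + δx²) = √(9.07e+07 + 5.29e+06 + 1.44e+07) = 10500
Q = 1.42e+05.

(1.42 ± 0.105) × 10^5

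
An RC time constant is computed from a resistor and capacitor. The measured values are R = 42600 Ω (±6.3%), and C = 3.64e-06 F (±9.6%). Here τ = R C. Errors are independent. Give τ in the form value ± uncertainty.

0.155 ± 0.0178 s

For a monomial τ ∝ R, C, fractional errors add in quadrature:
  (1·δR/R)² = (1×0.0630)² = 0.00397;  (1·δC/C)² = (1×0.0960)² = 0.00922
δτ/τ = √(0.0132) = 0.115
τ = 0.155 s, so δτ = 0.115 × 0.155 = 0.0178 s.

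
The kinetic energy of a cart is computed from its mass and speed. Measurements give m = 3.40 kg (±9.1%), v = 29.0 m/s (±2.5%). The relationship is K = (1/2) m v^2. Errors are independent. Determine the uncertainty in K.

Each factor contributes (exponent × relative error)² to (δK/K)²:
  (1·δm/m)² = (1×0.0910)² = 0.00828;  (2·δv/v)² = (2×0.0250)² = 0.00250
δK/K = √(0.0108) = 0.104
K = 1430 J, so δK = 0.104 × 1430 = 148 J.

148 J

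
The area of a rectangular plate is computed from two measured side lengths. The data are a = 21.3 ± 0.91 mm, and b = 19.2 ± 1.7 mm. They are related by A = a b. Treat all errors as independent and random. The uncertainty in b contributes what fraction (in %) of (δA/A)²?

(δA/A)² = (1·δa/a)² + (1·δb/b)²
  a term: (1×0.0427)² = 0.00183
  b term: (1×0.0885)² = 0.00784
Total = 0.00966. Share from b = 0.00784/0.00966 = 0.811.

81.1%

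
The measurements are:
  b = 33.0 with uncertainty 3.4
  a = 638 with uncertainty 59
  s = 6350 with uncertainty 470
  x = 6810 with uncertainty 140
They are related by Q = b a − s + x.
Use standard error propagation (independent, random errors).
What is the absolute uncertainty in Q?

2960

Let p = b·a = 21100. δp/p = √((1·δb/b)² + (1·δa/a)²) = √(0.0106 + 0.00855) = 0.138, so δp = 2910.
Q = p − s + x: δQ = √(δp² + δs² + δx²) = √(8.5e+06 + 2.21e+05 + 19600) = 2960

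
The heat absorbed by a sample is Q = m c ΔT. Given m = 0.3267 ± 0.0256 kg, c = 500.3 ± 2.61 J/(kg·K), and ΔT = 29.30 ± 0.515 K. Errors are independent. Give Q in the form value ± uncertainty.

Products/powers → add relative errors in quadrature, weighted by exponent:
  (1·δm/m)² = (1×0.0784)² = 0.00614;  (1·δc/c)² = (1×0.00522)² = 2.72e-05;  (1·δΔT/ΔT)² = (1×0.0176)² = 0.000309
δQ/Q = √(0.00648) = 0.0805
Q = 4789 J, so δQ = 0.0805 × 4789 = 385 J.

4789 ± 385 J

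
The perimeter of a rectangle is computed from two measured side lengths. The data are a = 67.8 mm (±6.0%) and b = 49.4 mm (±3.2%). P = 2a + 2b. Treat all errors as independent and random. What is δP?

Absolute uncertainties add in quadrature for a linear combination:
  (2·δa)² = 66.2;  (2·δb)² = 10.00
δP = √(76.2) = 8.73 mm

8.73 mm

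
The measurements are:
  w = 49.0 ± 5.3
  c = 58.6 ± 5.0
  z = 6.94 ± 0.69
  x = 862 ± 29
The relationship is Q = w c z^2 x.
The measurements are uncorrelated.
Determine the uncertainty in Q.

2.91e+07

Since Q is a product/quotient, work with relative uncertainties:
  (1·δw/w)² = (1×0.108)² = 0.0117;  (1·δc/c)² = (1×0.0853)² = 0.00728;  (2·δz/z)² = (2×0.0994)² = 0.0395;  (1·δx/x)² = (1×0.0336)² = 0.00113
δQ/Q = √(0.0597) = 0.244
Q = 1.19e+08, so δQ = 0.244 × 1.19e+08 = 2.91e+07.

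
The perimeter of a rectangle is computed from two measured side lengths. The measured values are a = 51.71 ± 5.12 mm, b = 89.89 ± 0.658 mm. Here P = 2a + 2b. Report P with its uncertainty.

283.2 ± 10.3 mm

Each term contributes (cᵢ δxᵢ)² to (δP)²:
  (2·δa)² = 105;  (2·δb)² = 1.73
δP = √(107) = 10.3 mm
P = 283.2 mm.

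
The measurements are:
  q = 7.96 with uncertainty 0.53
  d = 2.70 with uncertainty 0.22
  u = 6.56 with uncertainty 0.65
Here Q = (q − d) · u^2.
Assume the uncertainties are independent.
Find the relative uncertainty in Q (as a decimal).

0.226

Let w = q − d = 5.26. δw = √(δq² + δd²) = √(0.281 + 0.0484) = 0.574, so δw/w = 0.109.
Q is then a monomial in w, u:
δQ/Q = √((δw/w)² + (2·δu/u)²) = √(0.0119 + 0.0393) = 0.226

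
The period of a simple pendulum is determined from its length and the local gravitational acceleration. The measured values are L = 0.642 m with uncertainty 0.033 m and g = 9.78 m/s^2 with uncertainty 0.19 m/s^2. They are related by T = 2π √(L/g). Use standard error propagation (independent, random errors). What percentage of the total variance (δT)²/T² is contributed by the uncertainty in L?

(δT/T)² = (½·δL/L)² + (−½·δg/g)²
  L term: (0.5×0.0514)² = 0.000661
  g term: (-0.5×0.0194)² = 9.44e-05
Total = 0.000755. Share from L = 0.000661/0.000755 = 0.875.

87.5%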